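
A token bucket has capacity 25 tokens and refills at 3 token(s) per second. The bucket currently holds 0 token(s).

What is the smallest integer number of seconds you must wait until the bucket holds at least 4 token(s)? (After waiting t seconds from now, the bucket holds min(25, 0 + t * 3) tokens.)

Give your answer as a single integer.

Answer: 2

Derivation:
Need 0 + t * 3 >= 4, so t >= 4/3.
Smallest integer t = ceil(4/3) = 2.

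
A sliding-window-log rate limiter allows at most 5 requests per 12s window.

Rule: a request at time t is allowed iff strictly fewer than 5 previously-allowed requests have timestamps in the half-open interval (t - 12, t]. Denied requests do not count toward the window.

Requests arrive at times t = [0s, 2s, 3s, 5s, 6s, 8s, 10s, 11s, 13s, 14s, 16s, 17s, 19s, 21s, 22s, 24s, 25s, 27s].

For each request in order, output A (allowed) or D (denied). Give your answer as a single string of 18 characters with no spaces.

Tracking allowed requests in the window:
  req#1 t=0s: ALLOW
  req#2 t=2s: ALLOW
  req#3 t=3s: ALLOW
  req#4 t=5s: ALLOW
  req#5 t=6s: ALLOW
  req#6 t=8s: DENY
  req#7 t=10s: DENY
  req#8 t=11s: DENY
  req#9 t=13s: ALLOW
  req#10 t=14s: ALLOW
  req#11 t=16s: ALLOW
  req#12 t=17s: ALLOW
  req#13 t=19s: ALLOW
  req#14 t=21s: DENY
  req#15 t=22s: DENY
  req#16 t=24s: DENY
  req#17 t=25s: ALLOW
  req#18 t=27s: ALLOW

Answer: AAAAADDDAAAAADDDAA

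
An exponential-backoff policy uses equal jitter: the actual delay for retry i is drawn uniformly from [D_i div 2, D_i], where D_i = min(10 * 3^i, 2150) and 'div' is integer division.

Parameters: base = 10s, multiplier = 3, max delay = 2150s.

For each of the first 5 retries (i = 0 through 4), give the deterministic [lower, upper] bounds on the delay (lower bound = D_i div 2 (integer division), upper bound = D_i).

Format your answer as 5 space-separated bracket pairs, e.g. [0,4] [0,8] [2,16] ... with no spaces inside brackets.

Computing bounds per retry:
  i=0: D_i=min(10*3^0,2150)=10, bounds=[5,10]
  i=1: D_i=min(10*3^1,2150)=30, bounds=[15,30]
  i=2: D_i=min(10*3^2,2150)=90, bounds=[45,90]
  i=3: D_i=min(10*3^3,2150)=270, bounds=[135,270]
  i=4: D_i=min(10*3^4,2150)=810, bounds=[405,810]

Answer: [5,10] [15,30] [45,90] [135,270] [405,810]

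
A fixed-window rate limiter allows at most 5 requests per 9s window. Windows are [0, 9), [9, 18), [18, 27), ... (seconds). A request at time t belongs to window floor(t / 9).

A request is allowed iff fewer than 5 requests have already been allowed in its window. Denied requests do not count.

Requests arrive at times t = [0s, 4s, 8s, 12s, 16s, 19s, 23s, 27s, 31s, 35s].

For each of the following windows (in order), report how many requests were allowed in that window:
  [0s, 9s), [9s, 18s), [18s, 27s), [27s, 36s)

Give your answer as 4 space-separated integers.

Answer: 3 2 2 3

Derivation:
Processing requests:
  req#1 t=0s (window 0): ALLOW
  req#2 t=4s (window 0): ALLOW
  req#3 t=8s (window 0): ALLOW
  req#4 t=12s (window 1): ALLOW
  req#5 t=16s (window 1): ALLOW
  req#6 t=19s (window 2): ALLOW
  req#7 t=23s (window 2): ALLOW
  req#8 t=27s (window 3): ALLOW
  req#9 t=31s (window 3): ALLOW
  req#10 t=35s (window 3): ALLOW

Allowed counts by window: 3 2 2 3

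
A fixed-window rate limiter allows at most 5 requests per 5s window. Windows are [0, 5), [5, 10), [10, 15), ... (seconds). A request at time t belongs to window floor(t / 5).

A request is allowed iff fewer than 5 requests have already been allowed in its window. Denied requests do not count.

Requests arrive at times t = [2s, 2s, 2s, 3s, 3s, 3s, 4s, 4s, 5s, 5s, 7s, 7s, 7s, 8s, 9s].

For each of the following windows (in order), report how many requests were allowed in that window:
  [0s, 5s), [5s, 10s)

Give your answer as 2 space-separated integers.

Answer: 5 5

Derivation:
Processing requests:
  req#1 t=2s (window 0): ALLOW
  req#2 t=2s (window 0): ALLOW
  req#3 t=2s (window 0): ALLOW
  req#4 t=3s (window 0): ALLOW
  req#5 t=3s (window 0): ALLOW
  req#6 t=3s (window 0): DENY
  req#7 t=4s (window 0): DENY
  req#8 t=4s (window 0): DENY
  req#9 t=5s (window 1): ALLOW
  req#10 t=5s (window 1): ALLOW
  req#11 t=7s (window 1): ALLOW
  req#12 t=7s (window 1): ALLOW
  req#13 t=7s (window 1): ALLOW
  req#14 t=8s (window 1): DENY
  req#15 t=9s (window 1): DENY

Allowed counts by window: 5 5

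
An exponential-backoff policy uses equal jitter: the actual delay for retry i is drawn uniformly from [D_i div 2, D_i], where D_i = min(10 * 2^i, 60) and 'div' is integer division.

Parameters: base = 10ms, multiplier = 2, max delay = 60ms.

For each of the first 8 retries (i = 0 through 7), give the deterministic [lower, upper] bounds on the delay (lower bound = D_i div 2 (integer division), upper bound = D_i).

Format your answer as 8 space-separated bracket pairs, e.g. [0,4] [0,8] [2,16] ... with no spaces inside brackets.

Computing bounds per retry:
  i=0: D_i=min(10*2^0,60)=10, bounds=[5,10]
  i=1: D_i=min(10*2^1,60)=20, bounds=[10,20]
  i=2: D_i=min(10*2^2,60)=40, bounds=[20,40]
  i=3: D_i=min(10*2^3,60)=60, bounds=[30,60]
  i=4: D_i=min(10*2^4,60)=60, bounds=[30,60]
  i=5: D_i=min(10*2^5,60)=60, bounds=[30,60]
  i=6: D_i=min(10*2^6,60)=60, bounds=[30,60]
  i=7: D_i=min(10*2^7,60)=60, bounds=[30,60]

Answer: [5,10] [10,20] [20,40] [30,60] [30,60] [30,60] [30,60] [30,60]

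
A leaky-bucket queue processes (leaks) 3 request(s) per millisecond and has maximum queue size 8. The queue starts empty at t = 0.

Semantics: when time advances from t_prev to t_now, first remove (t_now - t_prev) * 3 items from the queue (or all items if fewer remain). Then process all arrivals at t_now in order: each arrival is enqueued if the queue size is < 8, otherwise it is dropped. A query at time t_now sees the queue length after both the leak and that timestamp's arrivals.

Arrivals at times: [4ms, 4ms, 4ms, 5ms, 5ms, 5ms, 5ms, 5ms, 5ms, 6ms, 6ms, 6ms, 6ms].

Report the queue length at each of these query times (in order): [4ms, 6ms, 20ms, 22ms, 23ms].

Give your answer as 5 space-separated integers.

Queue lengths at query times:
  query t=4ms: backlog = 3
  query t=6ms: backlog = 7
  query t=20ms: backlog = 0
  query t=22ms: backlog = 0
  query t=23ms: backlog = 0

Answer: 3 7 0 0 0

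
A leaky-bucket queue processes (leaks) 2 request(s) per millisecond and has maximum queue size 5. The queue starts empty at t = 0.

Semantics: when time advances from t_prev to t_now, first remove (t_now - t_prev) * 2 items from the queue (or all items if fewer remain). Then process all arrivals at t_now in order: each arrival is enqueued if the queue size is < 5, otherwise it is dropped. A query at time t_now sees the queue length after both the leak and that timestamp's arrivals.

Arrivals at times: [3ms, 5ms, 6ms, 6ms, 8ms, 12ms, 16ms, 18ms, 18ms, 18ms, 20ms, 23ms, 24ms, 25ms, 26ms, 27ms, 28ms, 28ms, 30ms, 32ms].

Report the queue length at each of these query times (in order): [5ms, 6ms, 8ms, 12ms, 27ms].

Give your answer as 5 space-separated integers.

Answer: 1 2 1 1 1

Derivation:
Queue lengths at query times:
  query t=5ms: backlog = 1
  query t=6ms: backlog = 2
  query t=8ms: backlog = 1
  query t=12ms: backlog = 1
  query t=27ms: backlog = 1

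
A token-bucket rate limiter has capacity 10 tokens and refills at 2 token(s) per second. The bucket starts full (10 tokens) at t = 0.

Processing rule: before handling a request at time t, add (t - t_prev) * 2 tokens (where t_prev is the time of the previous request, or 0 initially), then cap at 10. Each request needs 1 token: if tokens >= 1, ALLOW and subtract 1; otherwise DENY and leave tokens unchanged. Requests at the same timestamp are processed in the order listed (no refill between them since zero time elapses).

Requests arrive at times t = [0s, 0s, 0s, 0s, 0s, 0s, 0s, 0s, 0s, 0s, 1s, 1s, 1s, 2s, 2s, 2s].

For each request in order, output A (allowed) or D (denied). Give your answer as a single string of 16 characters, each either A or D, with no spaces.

Simulating step by step:
  req#1 t=0s: ALLOW
  req#2 t=0s: ALLOW
  req#3 t=0s: ALLOW
  req#4 t=0s: ALLOW
  req#5 t=0s: ALLOW
  req#6 t=0s: ALLOW
  req#7 t=0s: ALLOW
  req#8 t=0s: ALLOW
  req#9 t=0s: ALLOW
  req#10 t=0s: ALLOW
  req#11 t=1s: ALLOW
  req#12 t=1s: ALLOW
  req#13 t=1s: DENY
  req#14 t=2s: ALLOW
  req#15 t=2s: ALLOW
  req#16 t=2s: DENY

Answer: AAAAAAAAAAAADAAD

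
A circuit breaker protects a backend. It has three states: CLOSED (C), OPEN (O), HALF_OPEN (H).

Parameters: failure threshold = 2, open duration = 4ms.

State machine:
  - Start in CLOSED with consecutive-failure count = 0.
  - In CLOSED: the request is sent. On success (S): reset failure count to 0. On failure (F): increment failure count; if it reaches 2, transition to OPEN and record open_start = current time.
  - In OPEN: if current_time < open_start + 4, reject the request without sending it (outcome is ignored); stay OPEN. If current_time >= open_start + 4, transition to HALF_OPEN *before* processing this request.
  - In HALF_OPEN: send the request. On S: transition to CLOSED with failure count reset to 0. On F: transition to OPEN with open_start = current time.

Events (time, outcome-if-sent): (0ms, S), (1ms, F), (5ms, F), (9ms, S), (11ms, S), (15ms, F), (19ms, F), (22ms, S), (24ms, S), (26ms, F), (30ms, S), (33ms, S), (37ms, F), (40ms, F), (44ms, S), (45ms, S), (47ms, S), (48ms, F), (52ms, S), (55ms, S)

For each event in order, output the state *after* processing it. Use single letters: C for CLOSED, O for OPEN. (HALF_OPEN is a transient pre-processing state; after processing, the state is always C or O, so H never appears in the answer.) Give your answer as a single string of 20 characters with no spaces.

Answer: CCOCCCOOCCCCCOCCCCCC

Derivation:
State after each event:
  event#1 t=0ms outcome=S: state=CLOSED
  event#2 t=1ms outcome=F: state=CLOSED
  event#3 t=5ms outcome=F: state=OPEN
  event#4 t=9ms outcome=S: state=CLOSED
  event#5 t=11ms outcome=S: state=CLOSED
  event#6 t=15ms outcome=F: state=CLOSED
  event#7 t=19ms outcome=F: state=OPEN
  event#8 t=22ms outcome=S: state=OPEN
  event#9 t=24ms outcome=S: state=CLOSED
  event#10 t=26ms outcome=F: state=CLOSED
  event#11 t=30ms outcome=S: state=CLOSED
  event#12 t=33ms outcome=S: state=CLOSED
  event#13 t=37ms outcome=F: state=CLOSED
  event#14 t=40ms outcome=F: state=OPEN
  event#15 t=44ms outcome=S: state=CLOSED
  event#16 t=45ms outcome=S: state=CLOSED
  event#17 t=47ms outcome=S: state=CLOSED
  event#18 t=48ms outcome=F: state=CLOSED
  event#19 t=52ms outcome=S: state=CLOSED
  event#20 t=55ms outcome=S: state=CLOSED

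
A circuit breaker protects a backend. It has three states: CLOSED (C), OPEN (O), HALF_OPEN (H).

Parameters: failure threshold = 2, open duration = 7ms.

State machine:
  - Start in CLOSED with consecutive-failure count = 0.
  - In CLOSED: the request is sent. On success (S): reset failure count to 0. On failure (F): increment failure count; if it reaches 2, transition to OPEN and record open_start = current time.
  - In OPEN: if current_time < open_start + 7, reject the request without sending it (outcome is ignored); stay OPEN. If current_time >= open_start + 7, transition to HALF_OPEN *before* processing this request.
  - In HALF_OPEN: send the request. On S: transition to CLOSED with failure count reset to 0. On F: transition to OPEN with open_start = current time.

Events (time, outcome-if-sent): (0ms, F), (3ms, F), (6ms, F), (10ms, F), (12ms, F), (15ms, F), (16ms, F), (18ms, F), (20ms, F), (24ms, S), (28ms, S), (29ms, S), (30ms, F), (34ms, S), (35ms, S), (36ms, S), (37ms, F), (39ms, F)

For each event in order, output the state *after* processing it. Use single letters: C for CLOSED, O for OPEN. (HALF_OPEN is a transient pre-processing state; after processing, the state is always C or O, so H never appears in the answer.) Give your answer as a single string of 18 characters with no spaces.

Answer: COOOOOOOOOCCCCCCCO

Derivation:
State after each event:
  event#1 t=0ms outcome=F: state=CLOSED
  event#2 t=3ms outcome=F: state=OPEN
  event#3 t=6ms outcome=F: state=OPEN
  event#4 t=10ms outcome=F: state=OPEN
  event#5 t=12ms outcome=F: state=OPEN
  event#6 t=15ms outcome=F: state=OPEN
  event#7 t=16ms outcome=F: state=OPEN
  event#8 t=18ms outcome=F: state=OPEN
  event#9 t=20ms outcome=F: state=OPEN
  event#10 t=24ms outcome=S: state=OPEN
  event#11 t=28ms outcome=S: state=CLOSED
  event#12 t=29ms outcome=S: state=CLOSED
  event#13 t=30ms outcome=F: state=CLOSED
  event#14 t=34ms outcome=S: state=CLOSED
  event#15 t=35ms outcome=S: state=CLOSED
  event#16 t=36ms outcome=S: state=CLOSED
  event#17 t=37ms outcome=F: state=CLOSED
  event#18 t=39ms outcome=F: state=OPEN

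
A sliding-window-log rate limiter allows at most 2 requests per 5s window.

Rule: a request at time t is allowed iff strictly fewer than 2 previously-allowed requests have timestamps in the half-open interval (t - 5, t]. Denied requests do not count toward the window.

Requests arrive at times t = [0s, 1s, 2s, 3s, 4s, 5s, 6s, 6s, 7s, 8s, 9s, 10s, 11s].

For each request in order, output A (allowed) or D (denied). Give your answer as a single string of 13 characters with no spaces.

Answer: AADDDAADDDDAA

Derivation:
Tracking allowed requests in the window:
  req#1 t=0s: ALLOW
  req#2 t=1s: ALLOW
  req#3 t=2s: DENY
  req#4 t=3s: DENY
  req#5 t=4s: DENY
  req#6 t=5s: ALLOW
  req#7 t=6s: ALLOW
  req#8 t=6s: DENY
  req#9 t=7s: DENY
  req#10 t=8s: DENY
  req#11 t=9s: DENY
  req#12 t=10s: ALLOW
  req#13 t=11s: ALLOW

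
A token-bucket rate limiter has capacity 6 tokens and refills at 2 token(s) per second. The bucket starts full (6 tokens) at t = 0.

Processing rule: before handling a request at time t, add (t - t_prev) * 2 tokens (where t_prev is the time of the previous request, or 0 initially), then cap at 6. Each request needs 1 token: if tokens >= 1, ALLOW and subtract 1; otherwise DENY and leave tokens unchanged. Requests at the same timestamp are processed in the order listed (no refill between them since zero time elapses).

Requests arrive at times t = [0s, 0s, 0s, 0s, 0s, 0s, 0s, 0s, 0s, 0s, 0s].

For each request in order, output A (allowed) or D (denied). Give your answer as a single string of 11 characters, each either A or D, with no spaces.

Answer: AAAAAADDDDD

Derivation:
Simulating step by step:
  req#1 t=0s: ALLOW
  req#2 t=0s: ALLOW
  req#3 t=0s: ALLOW
  req#4 t=0s: ALLOW
  req#5 t=0s: ALLOW
  req#6 t=0s: ALLOW
  req#7 t=0s: DENY
  req#8 t=0s: DENY
  req#9 t=0s: DENY
  req#10 t=0s: DENY
  req#11 t=0s: DENY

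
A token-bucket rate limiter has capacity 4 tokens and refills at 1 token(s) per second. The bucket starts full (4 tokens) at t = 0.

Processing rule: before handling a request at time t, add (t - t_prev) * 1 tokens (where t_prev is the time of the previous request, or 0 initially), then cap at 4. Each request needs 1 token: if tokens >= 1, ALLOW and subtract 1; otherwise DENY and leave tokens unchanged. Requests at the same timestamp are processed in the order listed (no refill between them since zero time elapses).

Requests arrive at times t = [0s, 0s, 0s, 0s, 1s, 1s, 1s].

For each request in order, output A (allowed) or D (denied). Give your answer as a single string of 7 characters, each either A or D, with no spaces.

Answer: AAAAADD

Derivation:
Simulating step by step:
  req#1 t=0s: ALLOW
  req#2 t=0s: ALLOW
  req#3 t=0s: ALLOW
  req#4 t=0s: ALLOW
  req#5 t=1s: ALLOW
  req#6 t=1s: DENY
  req#7 t=1s: DENY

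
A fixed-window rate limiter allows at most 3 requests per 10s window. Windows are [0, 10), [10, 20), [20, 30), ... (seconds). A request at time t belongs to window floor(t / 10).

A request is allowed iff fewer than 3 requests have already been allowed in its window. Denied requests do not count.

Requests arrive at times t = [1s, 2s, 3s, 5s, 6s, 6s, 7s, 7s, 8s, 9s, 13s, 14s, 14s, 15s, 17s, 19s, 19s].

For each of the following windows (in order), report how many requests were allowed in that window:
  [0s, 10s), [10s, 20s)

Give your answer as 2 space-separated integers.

Answer: 3 3

Derivation:
Processing requests:
  req#1 t=1s (window 0): ALLOW
  req#2 t=2s (window 0): ALLOW
  req#3 t=3s (window 0): ALLOW
  req#4 t=5s (window 0): DENY
  req#5 t=6s (window 0): DENY
  req#6 t=6s (window 0): DENY
  req#7 t=7s (window 0): DENY
  req#8 t=7s (window 0): DENY
  req#9 t=8s (window 0): DENY
  req#10 t=9s (window 0): DENY
  req#11 t=13s (window 1): ALLOW
  req#12 t=14s (window 1): ALLOW
  req#13 t=14s (window 1): ALLOW
  req#14 t=15s (window 1): DENY
  req#15 t=17s (window 1): DENY
  req#16 t=19s (window 1): DENY
  req#17 t=19s (window 1): DENY

Allowed counts by window: 3 3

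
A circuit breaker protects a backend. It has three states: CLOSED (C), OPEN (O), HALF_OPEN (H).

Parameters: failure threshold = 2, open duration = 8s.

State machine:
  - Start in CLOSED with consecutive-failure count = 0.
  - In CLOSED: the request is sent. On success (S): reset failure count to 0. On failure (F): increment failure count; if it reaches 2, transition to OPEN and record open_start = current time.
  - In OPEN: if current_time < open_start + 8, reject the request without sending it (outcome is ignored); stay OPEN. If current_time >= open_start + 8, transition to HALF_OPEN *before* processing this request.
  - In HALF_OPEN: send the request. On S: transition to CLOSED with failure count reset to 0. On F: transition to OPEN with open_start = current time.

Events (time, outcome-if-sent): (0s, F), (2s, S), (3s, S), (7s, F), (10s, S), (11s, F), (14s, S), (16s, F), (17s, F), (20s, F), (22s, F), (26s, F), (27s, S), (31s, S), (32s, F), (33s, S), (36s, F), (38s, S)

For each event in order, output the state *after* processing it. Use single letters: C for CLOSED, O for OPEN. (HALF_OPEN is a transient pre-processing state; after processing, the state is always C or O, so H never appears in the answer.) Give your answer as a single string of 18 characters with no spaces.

State after each event:
  event#1 t=0s outcome=F: state=CLOSED
  event#2 t=2s outcome=S: state=CLOSED
  event#3 t=3s outcome=S: state=CLOSED
  event#4 t=7s outcome=F: state=CLOSED
  event#5 t=10s outcome=S: state=CLOSED
  event#6 t=11s outcome=F: state=CLOSED
  event#7 t=14s outcome=S: state=CLOSED
  event#8 t=16s outcome=F: state=CLOSED
  event#9 t=17s outcome=F: state=OPEN
  event#10 t=20s outcome=F: state=OPEN
  event#11 t=22s outcome=F: state=OPEN
  event#12 t=26s outcome=F: state=OPEN
  event#13 t=27s outcome=S: state=OPEN
  event#14 t=31s outcome=S: state=OPEN
  event#15 t=32s outcome=F: state=OPEN
  event#16 t=33s outcome=S: state=OPEN
  event#17 t=36s outcome=F: state=OPEN
  event#18 t=38s outcome=S: state=OPEN

Answer: CCCCCCCCOOOOOOOOOO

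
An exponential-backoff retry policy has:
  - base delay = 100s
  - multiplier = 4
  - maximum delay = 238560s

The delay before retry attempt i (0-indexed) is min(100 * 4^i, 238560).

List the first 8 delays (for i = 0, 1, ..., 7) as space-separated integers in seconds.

Answer: 100 400 1600 6400 25600 102400 238560 238560

Derivation:
Computing each delay:
  i=0: min(100*4^0, 238560) = 100
  i=1: min(100*4^1, 238560) = 400
  i=2: min(100*4^2, 238560) = 1600
  i=3: min(100*4^3, 238560) = 6400
  i=4: min(100*4^4, 238560) = 25600
  i=5: min(100*4^5, 238560) = 102400
  i=6: min(100*4^6, 238560) = 238560
  i=7: min(100*4^7, 238560) = 238560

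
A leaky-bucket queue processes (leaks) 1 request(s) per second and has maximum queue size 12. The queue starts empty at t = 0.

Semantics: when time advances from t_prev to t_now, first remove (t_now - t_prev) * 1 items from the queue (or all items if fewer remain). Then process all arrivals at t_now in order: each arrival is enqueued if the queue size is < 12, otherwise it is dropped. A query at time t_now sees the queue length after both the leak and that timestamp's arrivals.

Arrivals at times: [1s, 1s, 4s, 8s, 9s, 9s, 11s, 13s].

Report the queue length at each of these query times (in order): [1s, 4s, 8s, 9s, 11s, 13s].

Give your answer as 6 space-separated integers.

Answer: 2 1 1 2 1 1

Derivation:
Queue lengths at query times:
  query t=1s: backlog = 2
  query t=4s: backlog = 1
  query t=8s: backlog = 1
  query t=9s: backlog = 2
  query t=11s: backlog = 1
  query t=13s: backlog = 1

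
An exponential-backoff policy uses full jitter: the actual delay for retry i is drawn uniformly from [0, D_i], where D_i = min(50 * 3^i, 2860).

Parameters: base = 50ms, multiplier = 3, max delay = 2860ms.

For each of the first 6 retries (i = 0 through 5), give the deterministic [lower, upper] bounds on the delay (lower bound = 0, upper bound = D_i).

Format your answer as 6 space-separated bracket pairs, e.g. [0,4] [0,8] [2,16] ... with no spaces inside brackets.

Computing bounds per retry:
  i=0: D_i=min(50*3^0,2860)=50, bounds=[0,50]
  i=1: D_i=min(50*3^1,2860)=150, bounds=[0,150]
  i=2: D_i=min(50*3^2,2860)=450, bounds=[0,450]
  i=3: D_i=min(50*3^3,2860)=1350, bounds=[0,1350]
  i=4: D_i=min(50*3^4,2860)=2860, bounds=[0,2860]
  i=5: D_i=min(50*3^5,2860)=2860, bounds=[0,2860]

Answer: [0,50] [0,150] [0,450] [0,1350] [0,2860] [0,2860]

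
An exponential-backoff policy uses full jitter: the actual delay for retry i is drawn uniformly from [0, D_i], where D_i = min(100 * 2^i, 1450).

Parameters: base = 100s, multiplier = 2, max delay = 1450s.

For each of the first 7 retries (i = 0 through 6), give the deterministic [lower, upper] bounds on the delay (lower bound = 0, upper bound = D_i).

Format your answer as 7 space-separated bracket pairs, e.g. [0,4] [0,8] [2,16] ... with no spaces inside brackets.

Answer: [0,100] [0,200] [0,400] [0,800] [0,1450] [0,1450] [0,1450]

Derivation:
Computing bounds per retry:
  i=0: D_i=min(100*2^0,1450)=100, bounds=[0,100]
  i=1: D_i=min(100*2^1,1450)=200, bounds=[0,200]
  i=2: D_i=min(100*2^2,1450)=400, bounds=[0,400]
  i=3: D_i=min(100*2^3,1450)=800, bounds=[0,800]
  i=4: D_i=min(100*2^4,1450)=1450, bounds=[0,1450]
  i=5: D_i=min(100*2^5,1450)=1450, bounds=[0,1450]
  i=6: D_i=min(100*2^6,1450)=1450, bounds=[0,1450]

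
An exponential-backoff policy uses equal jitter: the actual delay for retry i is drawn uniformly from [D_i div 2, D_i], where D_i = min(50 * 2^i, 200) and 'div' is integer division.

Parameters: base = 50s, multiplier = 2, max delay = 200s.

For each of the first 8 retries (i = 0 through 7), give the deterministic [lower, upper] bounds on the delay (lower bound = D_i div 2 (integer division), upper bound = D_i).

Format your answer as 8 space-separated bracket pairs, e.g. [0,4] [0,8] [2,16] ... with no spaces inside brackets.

Computing bounds per retry:
  i=0: D_i=min(50*2^0,200)=50, bounds=[25,50]
  i=1: D_i=min(50*2^1,200)=100, bounds=[50,100]
  i=2: D_i=min(50*2^2,200)=200, bounds=[100,200]
  i=3: D_i=min(50*2^3,200)=200, bounds=[100,200]
  i=4: D_i=min(50*2^4,200)=200, bounds=[100,200]
  i=5: D_i=min(50*2^5,200)=200, bounds=[100,200]
  i=6: D_i=min(50*2^6,200)=200, bounds=[100,200]
  i=7: D_i=min(50*2^7,200)=200, bounds=[100,200]

Answer: [25,50] [50,100] [100,200] [100,200] [100,200] [100,200] [100,200] [100,200]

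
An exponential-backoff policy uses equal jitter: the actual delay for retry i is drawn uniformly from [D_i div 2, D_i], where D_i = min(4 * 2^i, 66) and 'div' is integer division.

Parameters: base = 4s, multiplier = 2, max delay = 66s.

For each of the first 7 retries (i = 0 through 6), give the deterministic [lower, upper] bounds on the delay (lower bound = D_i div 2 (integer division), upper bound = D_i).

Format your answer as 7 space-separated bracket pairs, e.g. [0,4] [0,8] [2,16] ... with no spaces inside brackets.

Computing bounds per retry:
  i=0: D_i=min(4*2^0,66)=4, bounds=[2,4]
  i=1: D_i=min(4*2^1,66)=8, bounds=[4,8]
  i=2: D_i=min(4*2^2,66)=16, bounds=[8,16]
  i=3: D_i=min(4*2^3,66)=32, bounds=[16,32]
  i=4: D_i=min(4*2^4,66)=64, bounds=[32,64]
  i=5: D_i=min(4*2^5,66)=66, bounds=[33,66]
  i=6: D_i=min(4*2^6,66)=66, bounds=[33,66]

Answer: [2,4] [4,8] [8,16] [16,32] [32,64] [33,66] [33,66]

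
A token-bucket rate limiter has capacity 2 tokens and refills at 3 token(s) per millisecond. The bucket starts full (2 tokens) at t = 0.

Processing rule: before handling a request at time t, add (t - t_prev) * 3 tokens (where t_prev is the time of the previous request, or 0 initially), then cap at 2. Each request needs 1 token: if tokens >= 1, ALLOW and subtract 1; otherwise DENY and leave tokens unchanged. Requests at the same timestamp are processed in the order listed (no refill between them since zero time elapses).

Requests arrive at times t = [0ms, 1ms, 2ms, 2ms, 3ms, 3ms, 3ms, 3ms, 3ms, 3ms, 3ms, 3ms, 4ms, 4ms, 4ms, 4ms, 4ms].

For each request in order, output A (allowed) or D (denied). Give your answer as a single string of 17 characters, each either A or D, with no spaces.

Answer: AAAAAADDDDDDAADDD

Derivation:
Simulating step by step:
  req#1 t=0ms: ALLOW
  req#2 t=1ms: ALLOW
  req#3 t=2ms: ALLOW
  req#4 t=2ms: ALLOW
  req#5 t=3ms: ALLOW
  req#6 t=3ms: ALLOW
  req#7 t=3ms: DENY
  req#8 t=3ms: DENY
  req#9 t=3ms: DENY
  req#10 t=3ms: DENY
  req#11 t=3ms: DENY
  req#12 t=3ms: DENY
  req#13 t=4ms: ALLOW
  req#14 t=4ms: ALLOW
  req#15 t=4ms: DENY
  req#16 t=4ms: DENY
  req#17 t=4ms: DENY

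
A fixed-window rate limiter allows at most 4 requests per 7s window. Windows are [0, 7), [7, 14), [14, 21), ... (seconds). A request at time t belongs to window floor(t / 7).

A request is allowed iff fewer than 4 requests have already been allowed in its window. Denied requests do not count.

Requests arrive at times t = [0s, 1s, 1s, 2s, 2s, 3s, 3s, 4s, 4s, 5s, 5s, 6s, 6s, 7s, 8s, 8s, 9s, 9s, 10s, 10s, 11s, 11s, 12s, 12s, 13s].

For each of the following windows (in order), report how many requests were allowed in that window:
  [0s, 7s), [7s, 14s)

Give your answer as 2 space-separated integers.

Processing requests:
  req#1 t=0s (window 0): ALLOW
  req#2 t=1s (window 0): ALLOW
  req#3 t=1s (window 0): ALLOW
  req#4 t=2s (window 0): ALLOW
  req#5 t=2s (window 0): DENY
  req#6 t=3s (window 0): DENY
  req#7 t=3s (window 0): DENY
  req#8 t=4s (window 0): DENY
  req#9 t=4s (window 0): DENY
  req#10 t=5s (window 0): DENY
  req#11 t=5s (window 0): DENY
  req#12 t=6s (window 0): DENY
  req#13 t=6s (window 0): DENY
  req#14 t=7s (window 1): ALLOW
  req#15 t=8s (window 1): ALLOW
  req#16 t=8s (window 1): ALLOW
  req#17 t=9s (window 1): ALLOW
  req#18 t=9s (window 1): DENY
  req#19 t=10s (window 1): DENY
  req#20 t=10s (window 1): DENY
  req#21 t=11s (window 1): DENY
  req#22 t=11s (window 1): DENY
  req#23 t=12s (window 1): DENY
  req#24 t=12s (window 1): DENY
  req#25 t=13s (window 1): DENY

Allowed counts by window: 4 4

Answer: 4 4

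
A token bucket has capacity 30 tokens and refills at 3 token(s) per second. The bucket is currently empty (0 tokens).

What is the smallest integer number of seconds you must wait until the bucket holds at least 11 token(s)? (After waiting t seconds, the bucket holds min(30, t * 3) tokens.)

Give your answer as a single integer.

Answer: 4

Derivation:
Need t * 3 >= 11, so t >= 11/3.
Smallest integer t = ceil(11/3) = 4.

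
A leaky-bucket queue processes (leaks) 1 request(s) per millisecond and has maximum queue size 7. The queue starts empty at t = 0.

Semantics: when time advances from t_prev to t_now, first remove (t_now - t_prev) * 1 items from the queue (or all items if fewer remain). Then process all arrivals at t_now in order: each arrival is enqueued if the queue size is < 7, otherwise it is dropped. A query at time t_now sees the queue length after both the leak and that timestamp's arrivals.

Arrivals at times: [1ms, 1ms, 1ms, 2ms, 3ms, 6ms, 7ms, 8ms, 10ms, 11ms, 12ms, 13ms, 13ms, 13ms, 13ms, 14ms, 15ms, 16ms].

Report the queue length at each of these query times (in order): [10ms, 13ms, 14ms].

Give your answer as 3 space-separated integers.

Queue lengths at query times:
  query t=10ms: backlog = 1
  query t=13ms: backlog = 4
  query t=14ms: backlog = 4

Answer: 1 4 4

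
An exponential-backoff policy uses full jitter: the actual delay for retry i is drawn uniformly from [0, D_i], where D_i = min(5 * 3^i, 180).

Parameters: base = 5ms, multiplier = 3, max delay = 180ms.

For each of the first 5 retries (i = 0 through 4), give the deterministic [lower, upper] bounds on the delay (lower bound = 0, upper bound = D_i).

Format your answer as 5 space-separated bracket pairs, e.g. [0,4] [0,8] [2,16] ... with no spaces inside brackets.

Computing bounds per retry:
  i=0: D_i=min(5*3^0,180)=5, bounds=[0,5]
  i=1: D_i=min(5*3^1,180)=15, bounds=[0,15]
  i=2: D_i=min(5*3^2,180)=45, bounds=[0,45]
  i=3: D_i=min(5*3^3,180)=135, bounds=[0,135]
  i=4: D_i=min(5*3^4,180)=180, bounds=[0,180]

Answer: [0,5] [0,15] [0,45] [0,135] [0,180]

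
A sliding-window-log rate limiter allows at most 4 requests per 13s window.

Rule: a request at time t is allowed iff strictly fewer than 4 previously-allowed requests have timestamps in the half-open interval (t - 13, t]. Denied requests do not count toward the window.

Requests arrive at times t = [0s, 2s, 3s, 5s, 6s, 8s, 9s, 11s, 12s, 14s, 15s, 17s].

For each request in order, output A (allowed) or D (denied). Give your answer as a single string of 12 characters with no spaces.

Answer: AAAADDDDDAAA

Derivation:
Tracking allowed requests in the window:
  req#1 t=0s: ALLOW
  req#2 t=2s: ALLOW
  req#3 t=3s: ALLOW
  req#4 t=5s: ALLOW
  req#5 t=6s: DENY
  req#6 t=8s: DENY
  req#7 t=9s: DENY
  req#8 t=11s: DENY
  req#9 t=12s: DENY
  req#10 t=14s: ALLOW
  req#11 t=15s: ALLOW
  req#12 t=17s: ALLOW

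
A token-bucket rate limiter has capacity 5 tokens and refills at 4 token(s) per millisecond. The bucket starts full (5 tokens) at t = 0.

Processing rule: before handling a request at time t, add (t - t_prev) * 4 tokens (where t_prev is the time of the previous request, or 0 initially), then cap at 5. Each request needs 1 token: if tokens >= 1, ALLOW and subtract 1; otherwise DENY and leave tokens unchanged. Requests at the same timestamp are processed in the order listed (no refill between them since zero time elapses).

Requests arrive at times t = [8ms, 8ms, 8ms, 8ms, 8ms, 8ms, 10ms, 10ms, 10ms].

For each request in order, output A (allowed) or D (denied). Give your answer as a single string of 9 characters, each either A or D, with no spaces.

Answer: AAAAADAAA

Derivation:
Simulating step by step:
  req#1 t=8ms: ALLOW
  req#2 t=8ms: ALLOW
  req#3 t=8ms: ALLOW
  req#4 t=8ms: ALLOW
  req#5 t=8ms: ALLOW
  req#6 t=8ms: DENY
  req#7 t=10ms: ALLOW
  req#8 t=10ms: ALLOW
  req#9 t=10ms: ALLOW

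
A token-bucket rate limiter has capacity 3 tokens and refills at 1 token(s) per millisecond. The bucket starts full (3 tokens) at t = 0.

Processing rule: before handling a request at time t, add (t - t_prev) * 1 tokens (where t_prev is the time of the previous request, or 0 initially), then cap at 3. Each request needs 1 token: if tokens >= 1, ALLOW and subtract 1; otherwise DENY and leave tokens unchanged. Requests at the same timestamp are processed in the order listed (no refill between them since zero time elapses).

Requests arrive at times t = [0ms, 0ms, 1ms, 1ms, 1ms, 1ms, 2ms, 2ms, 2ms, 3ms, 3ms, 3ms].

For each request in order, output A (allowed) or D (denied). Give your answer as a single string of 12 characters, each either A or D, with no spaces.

Answer: AAAADDADDADD

Derivation:
Simulating step by step:
  req#1 t=0ms: ALLOW
  req#2 t=0ms: ALLOW
  req#3 t=1ms: ALLOW
  req#4 t=1ms: ALLOW
  req#5 t=1ms: DENY
  req#6 t=1ms: DENY
  req#7 t=2ms: ALLOW
  req#8 t=2ms: DENY
  req#9 t=2ms: DENY
  req#10 t=3ms: ALLOW
  req#11 t=3ms: DENY
  req#12 t=3ms: DENY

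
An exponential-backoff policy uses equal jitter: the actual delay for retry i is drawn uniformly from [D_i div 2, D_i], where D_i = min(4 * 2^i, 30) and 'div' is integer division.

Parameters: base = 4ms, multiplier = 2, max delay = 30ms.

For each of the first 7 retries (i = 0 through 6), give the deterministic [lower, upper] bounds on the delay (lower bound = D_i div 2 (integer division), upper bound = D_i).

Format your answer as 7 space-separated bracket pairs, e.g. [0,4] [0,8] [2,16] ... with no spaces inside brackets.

Computing bounds per retry:
  i=0: D_i=min(4*2^0,30)=4, bounds=[2,4]
  i=1: D_i=min(4*2^1,30)=8, bounds=[4,8]
  i=2: D_i=min(4*2^2,30)=16, bounds=[8,16]
  i=3: D_i=min(4*2^3,30)=30, bounds=[15,30]
  i=4: D_i=min(4*2^4,30)=30, bounds=[15,30]
  i=5: D_i=min(4*2^5,30)=30, bounds=[15,30]
  i=6: D_i=min(4*2^6,30)=30, bounds=[15,30]

Answer: [2,4] [4,8] [8,16] [15,30] [15,30] [15,30] [15,30]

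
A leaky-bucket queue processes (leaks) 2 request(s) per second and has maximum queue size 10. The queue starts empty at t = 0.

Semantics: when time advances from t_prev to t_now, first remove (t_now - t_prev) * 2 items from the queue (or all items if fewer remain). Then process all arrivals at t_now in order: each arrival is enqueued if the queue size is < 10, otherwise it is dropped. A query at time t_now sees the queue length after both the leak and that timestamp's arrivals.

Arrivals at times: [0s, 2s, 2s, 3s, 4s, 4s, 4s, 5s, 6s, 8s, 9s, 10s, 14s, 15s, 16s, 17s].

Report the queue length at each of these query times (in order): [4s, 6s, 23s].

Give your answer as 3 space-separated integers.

Answer: 3 1 0

Derivation:
Queue lengths at query times:
  query t=4s: backlog = 3
  query t=6s: backlog = 1
  query t=23s: backlog = 0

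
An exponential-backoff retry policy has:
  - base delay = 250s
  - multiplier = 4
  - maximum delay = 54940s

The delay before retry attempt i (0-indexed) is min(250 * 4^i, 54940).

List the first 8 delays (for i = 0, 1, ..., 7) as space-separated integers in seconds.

Answer: 250 1000 4000 16000 54940 54940 54940 54940

Derivation:
Computing each delay:
  i=0: min(250*4^0, 54940) = 250
  i=1: min(250*4^1, 54940) = 1000
  i=2: min(250*4^2, 54940) = 4000
  i=3: min(250*4^3, 54940) = 16000
  i=4: min(250*4^4, 54940) = 54940
  i=5: min(250*4^5, 54940) = 54940
  i=6: min(250*4^6, 54940) = 54940
  i=7: min(250*4^7, 54940) = 54940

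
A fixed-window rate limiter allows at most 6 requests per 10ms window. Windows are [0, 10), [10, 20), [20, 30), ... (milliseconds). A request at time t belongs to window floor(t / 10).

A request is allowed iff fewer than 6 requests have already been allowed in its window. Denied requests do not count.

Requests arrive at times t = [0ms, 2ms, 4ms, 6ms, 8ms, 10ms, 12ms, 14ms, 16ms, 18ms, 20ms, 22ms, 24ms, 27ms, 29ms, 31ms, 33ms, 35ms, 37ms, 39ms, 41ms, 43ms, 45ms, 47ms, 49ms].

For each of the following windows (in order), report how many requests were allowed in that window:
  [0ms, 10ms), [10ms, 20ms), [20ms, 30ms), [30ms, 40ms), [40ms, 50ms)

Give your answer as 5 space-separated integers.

Processing requests:
  req#1 t=0ms (window 0): ALLOW
  req#2 t=2ms (window 0): ALLOW
  req#3 t=4ms (window 0): ALLOW
  req#4 t=6ms (window 0): ALLOW
  req#5 t=8ms (window 0): ALLOW
  req#6 t=10ms (window 1): ALLOW
  req#7 t=12ms (window 1): ALLOW
  req#8 t=14ms (window 1): ALLOW
  req#9 t=16ms (window 1): ALLOW
  req#10 t=18ms (window 1): ALLOW
  req#11 t=20ms (window 2): ALLOW
  req#12 t=22ms (window 2): ALLOW
  req#13 t=24ms (window 2): ALLOW
  req#14 t=27ms (window 2): ALLOW
  req#15 t=29ms (window 2): ALLOW
  req#16 t=31ms (window 3): ALLOW
  req#17 t=33ms (window 3): ALLOW
  req#18 t=35ms (window 3): ALLOW
  req#19 t=37ms (window 3): ALLOW
  req#20 t=39ms (window 3): ALLOW
  req#21 t=41ms (window 4): ALLOW
  req#22 t=43ms (window 4): ALLOW
  req#23 t=45ms (window 4): ALLOW
  req#24 t=47ms (window 4): ALLOW
  req#25 t=49ms (window 4): ALLOW

Allowed counts by window: 5 5 5 5 5

Answer: 5 5 5 5 5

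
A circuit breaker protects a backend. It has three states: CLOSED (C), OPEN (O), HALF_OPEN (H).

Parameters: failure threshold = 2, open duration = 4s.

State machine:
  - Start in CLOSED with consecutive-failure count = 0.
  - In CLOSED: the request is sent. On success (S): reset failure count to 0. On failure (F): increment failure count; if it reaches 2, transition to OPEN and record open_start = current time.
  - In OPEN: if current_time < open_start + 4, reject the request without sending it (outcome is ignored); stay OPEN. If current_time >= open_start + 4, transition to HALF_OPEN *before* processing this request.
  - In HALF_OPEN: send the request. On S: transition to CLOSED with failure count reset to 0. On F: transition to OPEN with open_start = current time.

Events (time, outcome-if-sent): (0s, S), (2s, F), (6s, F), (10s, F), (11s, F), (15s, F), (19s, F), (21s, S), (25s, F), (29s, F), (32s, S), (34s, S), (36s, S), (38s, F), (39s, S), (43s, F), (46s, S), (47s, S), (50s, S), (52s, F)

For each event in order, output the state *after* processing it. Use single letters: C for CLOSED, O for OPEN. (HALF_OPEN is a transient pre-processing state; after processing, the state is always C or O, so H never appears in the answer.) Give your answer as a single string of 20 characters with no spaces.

Answer: CCOOOOOOOOOCCCCCCCCC

Derivation:
State after each event:
  event#1 t=0s outcome=S: state=CLOSED
  event#2 t=2s outcome=F: state=CLOSED
  event#3 t=6s outcome=F: state=OPEN
  event#4 t=10s outcome=F: state=OPEN
  event#5 t=11s outcome=F: state=OPEN
  event#6 t=15s outcome=F: state=OPEN
  event#7 t=19s outcome=F: state=OPEN
  event#8 t=21s outcome=S: state=OPEN
  event#9 t=25s outcome=F: state=OPEN
  event#10 t=29s outcome=F: state=OPEN
  event#11 t=32s outcome=S: state=OPEN
  event#12 t=34s outcome=S: state=CLOSED
  event#13 t=36s outcome=S: state=CLOSED
  event#14 t=38s outcome=F: state=CLOSED
  event#15 t=39s outcome=S: state=CLOSED
  event#16 t=43s outcome=F: state=CLOSED
  event#17 t=46s outcome=S: state=CLOSED
  event#18 t=47s outcome=S: state=CLOSED
  event#19 t=50s outcome=S: state=CLOSED
  event#20 t=52s outcome=F: state=CLOSED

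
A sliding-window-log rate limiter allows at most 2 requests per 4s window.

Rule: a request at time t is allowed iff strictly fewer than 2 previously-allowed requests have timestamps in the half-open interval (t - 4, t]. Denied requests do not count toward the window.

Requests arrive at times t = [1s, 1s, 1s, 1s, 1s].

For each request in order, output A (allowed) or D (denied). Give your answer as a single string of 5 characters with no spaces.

Tracking allowed requests in the window:
  req#1 t=1s: ALLOW
  req#2 t=1s: ALLOW
  req#3 t=1s: DENY
  req#4 t=1s: DENY
  req#5 t=1s: DENY

Answer: AADDD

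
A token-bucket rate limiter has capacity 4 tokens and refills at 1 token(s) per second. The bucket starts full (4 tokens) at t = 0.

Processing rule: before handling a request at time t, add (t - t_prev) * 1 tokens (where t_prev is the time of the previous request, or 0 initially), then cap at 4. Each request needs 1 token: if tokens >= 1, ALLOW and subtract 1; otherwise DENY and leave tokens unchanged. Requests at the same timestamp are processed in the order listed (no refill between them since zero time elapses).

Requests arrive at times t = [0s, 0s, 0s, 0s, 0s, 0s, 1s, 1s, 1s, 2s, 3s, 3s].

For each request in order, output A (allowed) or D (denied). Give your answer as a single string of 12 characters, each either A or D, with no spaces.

Simulating step by step:
  req#1 t=0s: ALLOW
  req#2 t=0s: ALLOW
  req#3 t=0s: ALLOW
  req#4 t=0s: ALLOW
  req#5 t=0s: DENY
  req#6 t=0s: DENY
  req#7 t=1s: ALLOW
  req#8 t=1s: DENY
  req#9 t=1s: DENY
  req#10 t=2s: ALLOW
  req#11 t=3s: ALLOW
  req#12 t=3s: DENY

Answer: AAAADDADDAAD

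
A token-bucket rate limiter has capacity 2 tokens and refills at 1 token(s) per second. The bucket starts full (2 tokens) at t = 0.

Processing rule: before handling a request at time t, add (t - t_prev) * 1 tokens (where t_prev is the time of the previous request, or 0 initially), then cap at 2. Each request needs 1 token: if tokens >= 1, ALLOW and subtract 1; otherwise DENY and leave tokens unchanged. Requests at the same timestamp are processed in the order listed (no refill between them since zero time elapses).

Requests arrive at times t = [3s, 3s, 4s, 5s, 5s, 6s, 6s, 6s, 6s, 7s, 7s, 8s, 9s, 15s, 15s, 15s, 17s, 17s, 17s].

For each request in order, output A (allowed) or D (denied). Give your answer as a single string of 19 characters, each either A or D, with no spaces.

Answer: AAAADADDDADAAAADAAD

Derivation:
Simulating step by step:
  req#1 t=3s: ALLOW
  req#2 t=3s: ALLOW
  req#3 t=4s: ALLOW
  req#4 t=5s: ALLOW
  req#5 t=5s: DENY
  req#6 t=6s: ALLOW
  req#7 t=6s: DENY
  req#8 t=6s: DENY
  req#9 t=6s: DENY
  req#10 t=7s: ALLOW
  req#11 t=7s: DENY
  req#12 t=8s: ALLOW
  req#13 t=9s: ALLOW
  req#14 t=15s: ALLOW
  req#15 t=15s: ALLOW
  req#16 t=15s: DENY
  req#17 t=17s: ALLOW
  req#18 t=17s: ALLOW
  req#19 t=17s: DENY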